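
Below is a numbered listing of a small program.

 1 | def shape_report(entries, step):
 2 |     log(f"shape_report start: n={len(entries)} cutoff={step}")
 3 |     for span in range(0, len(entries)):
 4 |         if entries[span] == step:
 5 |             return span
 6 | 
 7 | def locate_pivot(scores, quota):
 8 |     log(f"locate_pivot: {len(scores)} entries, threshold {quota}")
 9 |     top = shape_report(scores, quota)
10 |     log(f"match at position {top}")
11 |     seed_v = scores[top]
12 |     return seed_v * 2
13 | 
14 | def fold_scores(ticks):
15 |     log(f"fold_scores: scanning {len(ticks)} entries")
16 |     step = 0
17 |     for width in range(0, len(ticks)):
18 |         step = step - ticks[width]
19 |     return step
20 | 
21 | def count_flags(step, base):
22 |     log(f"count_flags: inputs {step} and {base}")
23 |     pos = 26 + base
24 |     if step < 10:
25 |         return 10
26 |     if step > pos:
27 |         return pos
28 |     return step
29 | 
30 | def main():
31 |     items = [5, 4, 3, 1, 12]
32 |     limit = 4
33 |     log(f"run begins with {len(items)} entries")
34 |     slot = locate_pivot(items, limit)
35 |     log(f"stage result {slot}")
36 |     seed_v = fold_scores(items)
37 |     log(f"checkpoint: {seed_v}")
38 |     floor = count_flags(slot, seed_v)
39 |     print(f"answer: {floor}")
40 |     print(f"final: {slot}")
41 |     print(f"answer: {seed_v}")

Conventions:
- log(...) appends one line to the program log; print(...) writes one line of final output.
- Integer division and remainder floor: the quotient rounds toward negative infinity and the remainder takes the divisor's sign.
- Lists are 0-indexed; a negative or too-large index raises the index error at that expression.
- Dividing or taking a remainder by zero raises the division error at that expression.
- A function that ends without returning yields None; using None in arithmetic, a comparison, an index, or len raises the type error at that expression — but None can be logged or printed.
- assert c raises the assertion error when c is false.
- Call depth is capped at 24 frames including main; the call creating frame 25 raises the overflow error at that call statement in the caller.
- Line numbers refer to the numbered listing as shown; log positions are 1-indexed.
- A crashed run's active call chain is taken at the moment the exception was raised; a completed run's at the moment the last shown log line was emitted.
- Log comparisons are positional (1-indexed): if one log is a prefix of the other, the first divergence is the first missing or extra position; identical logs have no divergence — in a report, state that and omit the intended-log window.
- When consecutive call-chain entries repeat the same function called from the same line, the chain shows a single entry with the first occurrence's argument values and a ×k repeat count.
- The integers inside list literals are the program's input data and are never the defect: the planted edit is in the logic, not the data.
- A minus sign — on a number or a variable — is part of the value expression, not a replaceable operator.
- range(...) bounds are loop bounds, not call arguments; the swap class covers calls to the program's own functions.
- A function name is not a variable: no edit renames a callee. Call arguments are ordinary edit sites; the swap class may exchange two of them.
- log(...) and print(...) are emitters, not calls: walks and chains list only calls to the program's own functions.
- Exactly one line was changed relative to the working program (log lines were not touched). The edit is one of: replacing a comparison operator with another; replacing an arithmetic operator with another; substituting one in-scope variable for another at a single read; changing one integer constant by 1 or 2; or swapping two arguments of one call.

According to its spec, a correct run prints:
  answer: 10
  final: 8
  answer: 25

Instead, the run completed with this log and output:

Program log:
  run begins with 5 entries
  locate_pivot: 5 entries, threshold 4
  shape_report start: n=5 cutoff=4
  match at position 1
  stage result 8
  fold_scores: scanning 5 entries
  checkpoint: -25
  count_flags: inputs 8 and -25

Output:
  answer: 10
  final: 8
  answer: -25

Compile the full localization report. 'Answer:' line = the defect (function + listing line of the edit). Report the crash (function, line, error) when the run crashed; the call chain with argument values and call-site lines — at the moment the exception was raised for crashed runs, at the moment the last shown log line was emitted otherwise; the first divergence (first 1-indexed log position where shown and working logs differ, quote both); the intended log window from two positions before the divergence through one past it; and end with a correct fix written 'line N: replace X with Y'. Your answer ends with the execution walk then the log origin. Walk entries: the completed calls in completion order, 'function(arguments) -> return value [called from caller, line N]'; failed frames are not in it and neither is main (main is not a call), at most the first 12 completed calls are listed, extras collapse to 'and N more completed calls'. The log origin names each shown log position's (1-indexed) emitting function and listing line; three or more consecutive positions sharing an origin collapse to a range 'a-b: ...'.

Answer: the defect is in fold_scores at line 18.
Key fact: Everything matches until log position 7, which reads 'checkpoint: -25' in place of 'checkpoint: 25'.
Call chain: main -> count_flags(8, -25) (called at line 38).
First divergence: position 7 — the shown line 'checkpoint: -25' should read 'checkpoint: 25'.
Intended log window:
  5: stage result 8
  6: fold_scores: scanning 5 entries
  7: checkpoint: 25
  8: count_flags: inputs 8 and 25
Execution walk:
  shape_report([5, 4, 3, 1, 12], 4) -> 1  [called from locate_pivot, line 9]
  locate_pivot([5, 4, 3, 1, 12], 4) -> 8  [called from main, line 34]
  fold_scores([5, 4, 3, 1, 12]) -> -25  [called from main, line 36]
  count_flags(8, -25) -> 10  [called from main, line 38]
Log origins:
  1 — main, line 33
  2 — locate_pivot, line 8
  3 — shape_report, line 2
  4 — locate_pivot, line 10
  5 — main, line 35
  6 — fold_scores, line 15
  7 — main, line 37
  8 — count_flags, line 22
A correct fix: line 18: replace `-` with `+`.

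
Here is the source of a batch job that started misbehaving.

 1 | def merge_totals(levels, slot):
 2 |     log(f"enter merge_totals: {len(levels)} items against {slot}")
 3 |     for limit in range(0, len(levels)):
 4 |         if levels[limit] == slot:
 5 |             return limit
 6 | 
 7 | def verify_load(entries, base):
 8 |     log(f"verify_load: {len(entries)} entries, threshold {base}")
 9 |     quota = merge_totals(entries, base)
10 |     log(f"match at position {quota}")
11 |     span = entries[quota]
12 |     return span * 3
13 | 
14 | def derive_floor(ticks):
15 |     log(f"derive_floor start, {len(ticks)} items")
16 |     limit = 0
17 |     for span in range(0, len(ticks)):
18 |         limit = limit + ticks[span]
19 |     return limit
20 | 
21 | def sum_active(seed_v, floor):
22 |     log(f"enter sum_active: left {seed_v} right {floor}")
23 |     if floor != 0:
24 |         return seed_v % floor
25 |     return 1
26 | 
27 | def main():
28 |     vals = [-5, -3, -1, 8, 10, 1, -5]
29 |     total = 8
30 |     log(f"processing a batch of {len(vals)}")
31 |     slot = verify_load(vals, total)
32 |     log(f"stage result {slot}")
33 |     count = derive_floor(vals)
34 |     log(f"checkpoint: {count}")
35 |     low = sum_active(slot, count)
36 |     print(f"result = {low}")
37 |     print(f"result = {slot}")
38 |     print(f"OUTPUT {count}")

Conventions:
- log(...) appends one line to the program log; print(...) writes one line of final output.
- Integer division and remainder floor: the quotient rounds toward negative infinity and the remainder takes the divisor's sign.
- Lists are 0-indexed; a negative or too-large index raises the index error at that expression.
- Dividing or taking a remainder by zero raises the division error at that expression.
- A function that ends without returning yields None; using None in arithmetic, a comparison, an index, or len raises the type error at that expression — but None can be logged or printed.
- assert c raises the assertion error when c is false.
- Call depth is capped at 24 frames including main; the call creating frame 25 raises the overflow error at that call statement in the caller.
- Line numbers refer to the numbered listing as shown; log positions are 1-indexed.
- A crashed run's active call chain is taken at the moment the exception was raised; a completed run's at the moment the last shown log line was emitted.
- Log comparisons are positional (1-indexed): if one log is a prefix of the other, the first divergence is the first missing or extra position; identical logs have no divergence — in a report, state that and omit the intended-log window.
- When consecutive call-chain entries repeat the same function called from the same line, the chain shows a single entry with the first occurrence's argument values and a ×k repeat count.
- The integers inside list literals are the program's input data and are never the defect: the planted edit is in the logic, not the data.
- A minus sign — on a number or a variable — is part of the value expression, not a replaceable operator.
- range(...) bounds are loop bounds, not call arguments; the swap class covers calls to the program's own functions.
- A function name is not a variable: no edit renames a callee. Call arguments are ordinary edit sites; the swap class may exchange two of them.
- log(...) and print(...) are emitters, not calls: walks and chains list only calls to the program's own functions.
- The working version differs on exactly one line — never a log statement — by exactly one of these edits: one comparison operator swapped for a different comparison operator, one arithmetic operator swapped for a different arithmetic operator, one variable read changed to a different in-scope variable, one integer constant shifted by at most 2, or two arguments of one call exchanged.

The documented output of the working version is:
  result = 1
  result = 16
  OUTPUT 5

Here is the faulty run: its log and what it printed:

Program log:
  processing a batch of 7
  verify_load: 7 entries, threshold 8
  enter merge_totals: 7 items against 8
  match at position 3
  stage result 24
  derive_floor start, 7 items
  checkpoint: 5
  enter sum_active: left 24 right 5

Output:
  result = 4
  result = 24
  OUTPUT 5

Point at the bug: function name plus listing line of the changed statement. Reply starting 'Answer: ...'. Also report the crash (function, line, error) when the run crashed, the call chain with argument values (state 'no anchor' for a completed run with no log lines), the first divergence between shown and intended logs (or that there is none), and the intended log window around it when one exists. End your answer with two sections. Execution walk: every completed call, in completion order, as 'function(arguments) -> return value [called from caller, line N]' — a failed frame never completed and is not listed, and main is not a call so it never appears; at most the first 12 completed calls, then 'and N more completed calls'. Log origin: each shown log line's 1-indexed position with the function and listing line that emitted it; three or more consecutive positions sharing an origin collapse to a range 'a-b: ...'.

Answer: the defect is in verify_load at line 12.
Key observation: Everything matches until log position 5, which reads 'stage result 24' in place of 'stage result 16'.
Call chain: main -> sum_active(24, 5) (called at line 35).
First divergence: at position 5 the run shows 'stage result 24' where the working version logs 'stage result 16'.
Intended log window:
  3: enter merge_totals: 7 items against 8
  4: match at position 3
  5: stage result 16
  6: derive_floor start, 7 items
Execution walk:
  merge_totals([-5, -3, -1, 8, 10, 1, -5], 8) -> 3  [called from verify_load, line 9]
  verify_load([-5, -3, -1, 8, 10, 1, -5], 8) -> 24  [called from main, line 31]
  derive_floor([-5, -3, -1, 8, 10, 1, -5]) -> 5  [called from main, line 33]
  sum_active(24, 5) -> 4  [called from main, line 35]
Log origin:
  1: emitted by main (line 30)
  2: emitted by verify_load (line 8)
  3: emitted by merge_totals (line 2)
  4: emitted by verify_load (line 10)
  5: emitted by main (line 32)
  6: emitted by derive_floor (line 15)
  7: emitted by main (line 34)
  8: emitted by sum_active (line 22)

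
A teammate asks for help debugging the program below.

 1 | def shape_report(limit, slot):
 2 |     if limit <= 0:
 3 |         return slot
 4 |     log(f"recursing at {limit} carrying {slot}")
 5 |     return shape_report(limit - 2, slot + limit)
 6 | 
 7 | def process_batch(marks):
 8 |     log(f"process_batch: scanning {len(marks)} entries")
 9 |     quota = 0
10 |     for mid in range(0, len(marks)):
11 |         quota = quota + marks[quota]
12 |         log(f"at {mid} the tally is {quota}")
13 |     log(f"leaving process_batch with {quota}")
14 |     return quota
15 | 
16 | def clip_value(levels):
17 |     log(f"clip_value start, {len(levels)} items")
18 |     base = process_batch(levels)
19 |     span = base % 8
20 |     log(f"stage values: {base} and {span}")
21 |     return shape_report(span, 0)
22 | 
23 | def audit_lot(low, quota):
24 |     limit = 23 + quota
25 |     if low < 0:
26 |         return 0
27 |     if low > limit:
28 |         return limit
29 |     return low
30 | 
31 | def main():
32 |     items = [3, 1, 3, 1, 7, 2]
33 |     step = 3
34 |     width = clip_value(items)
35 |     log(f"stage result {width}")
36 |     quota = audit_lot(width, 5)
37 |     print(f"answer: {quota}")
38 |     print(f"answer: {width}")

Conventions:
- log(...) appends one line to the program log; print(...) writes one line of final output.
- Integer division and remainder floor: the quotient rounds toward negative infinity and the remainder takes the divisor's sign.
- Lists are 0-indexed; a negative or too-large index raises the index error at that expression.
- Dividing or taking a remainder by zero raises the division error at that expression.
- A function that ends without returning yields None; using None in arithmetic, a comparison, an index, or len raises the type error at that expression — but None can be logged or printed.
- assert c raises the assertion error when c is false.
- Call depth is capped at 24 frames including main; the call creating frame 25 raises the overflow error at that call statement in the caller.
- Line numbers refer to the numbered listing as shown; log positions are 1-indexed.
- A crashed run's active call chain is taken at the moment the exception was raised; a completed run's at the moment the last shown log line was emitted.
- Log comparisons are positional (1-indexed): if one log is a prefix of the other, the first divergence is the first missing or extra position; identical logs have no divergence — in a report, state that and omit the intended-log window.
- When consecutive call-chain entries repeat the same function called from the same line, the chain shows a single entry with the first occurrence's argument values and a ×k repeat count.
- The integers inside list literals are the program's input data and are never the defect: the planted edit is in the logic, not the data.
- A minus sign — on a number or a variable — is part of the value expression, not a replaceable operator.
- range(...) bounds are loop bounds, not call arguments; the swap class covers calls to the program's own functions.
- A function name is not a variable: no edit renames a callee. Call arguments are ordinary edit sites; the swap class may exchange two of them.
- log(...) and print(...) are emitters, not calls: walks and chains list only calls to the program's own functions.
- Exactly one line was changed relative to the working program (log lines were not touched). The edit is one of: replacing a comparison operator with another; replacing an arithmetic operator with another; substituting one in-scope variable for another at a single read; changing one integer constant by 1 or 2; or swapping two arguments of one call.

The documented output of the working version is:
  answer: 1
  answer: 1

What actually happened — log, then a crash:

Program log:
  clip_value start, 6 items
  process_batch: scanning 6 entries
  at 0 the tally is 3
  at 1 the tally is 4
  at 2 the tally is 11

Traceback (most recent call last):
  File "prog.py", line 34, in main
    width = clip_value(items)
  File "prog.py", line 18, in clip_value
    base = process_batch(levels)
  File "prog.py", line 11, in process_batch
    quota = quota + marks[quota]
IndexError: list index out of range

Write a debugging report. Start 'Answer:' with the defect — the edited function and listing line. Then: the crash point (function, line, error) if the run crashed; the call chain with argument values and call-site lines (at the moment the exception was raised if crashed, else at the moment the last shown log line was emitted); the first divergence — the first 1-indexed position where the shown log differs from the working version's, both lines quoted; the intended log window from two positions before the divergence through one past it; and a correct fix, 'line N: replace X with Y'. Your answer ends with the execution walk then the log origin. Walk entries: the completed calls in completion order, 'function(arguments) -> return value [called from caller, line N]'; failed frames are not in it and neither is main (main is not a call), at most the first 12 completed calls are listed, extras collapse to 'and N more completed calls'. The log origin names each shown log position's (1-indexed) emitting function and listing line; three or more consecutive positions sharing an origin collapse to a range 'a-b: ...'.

Answer: the defect is in process_batch at line 11.
Core observation: Everything matches until log position 5, which reads 'at 2 the tally is 11' in place of 'at 2 the tally is 7'.
Crash: process_batch, line 11, IndexError.
Call chain: main -> clip_value([3, 1, 3, 1, 7, 2]) (called at line 34) -> process_batch([3, 1, 3, 1, 7, 2]) (called at line 18).
First divergence: position 5 — the shown line 'at 2 the tally is 11' should read 'at 2 the tally is 7'.
Intended log window:
  3: at 0 the tally is 3
  4: at 1 the tally is 4
  5: at 2 the tally is 7
  6: at 3 the tally is 8
Execution walk:
  (no call completed)
Log origin:
  1: emitted by clip_value (line 17)
  2: emitted by process_batch (line 8)
  3-5: emitted by process_batch (line 12)
A correct fix: line 11: replace `marks[quota]` with `marks[mid]`.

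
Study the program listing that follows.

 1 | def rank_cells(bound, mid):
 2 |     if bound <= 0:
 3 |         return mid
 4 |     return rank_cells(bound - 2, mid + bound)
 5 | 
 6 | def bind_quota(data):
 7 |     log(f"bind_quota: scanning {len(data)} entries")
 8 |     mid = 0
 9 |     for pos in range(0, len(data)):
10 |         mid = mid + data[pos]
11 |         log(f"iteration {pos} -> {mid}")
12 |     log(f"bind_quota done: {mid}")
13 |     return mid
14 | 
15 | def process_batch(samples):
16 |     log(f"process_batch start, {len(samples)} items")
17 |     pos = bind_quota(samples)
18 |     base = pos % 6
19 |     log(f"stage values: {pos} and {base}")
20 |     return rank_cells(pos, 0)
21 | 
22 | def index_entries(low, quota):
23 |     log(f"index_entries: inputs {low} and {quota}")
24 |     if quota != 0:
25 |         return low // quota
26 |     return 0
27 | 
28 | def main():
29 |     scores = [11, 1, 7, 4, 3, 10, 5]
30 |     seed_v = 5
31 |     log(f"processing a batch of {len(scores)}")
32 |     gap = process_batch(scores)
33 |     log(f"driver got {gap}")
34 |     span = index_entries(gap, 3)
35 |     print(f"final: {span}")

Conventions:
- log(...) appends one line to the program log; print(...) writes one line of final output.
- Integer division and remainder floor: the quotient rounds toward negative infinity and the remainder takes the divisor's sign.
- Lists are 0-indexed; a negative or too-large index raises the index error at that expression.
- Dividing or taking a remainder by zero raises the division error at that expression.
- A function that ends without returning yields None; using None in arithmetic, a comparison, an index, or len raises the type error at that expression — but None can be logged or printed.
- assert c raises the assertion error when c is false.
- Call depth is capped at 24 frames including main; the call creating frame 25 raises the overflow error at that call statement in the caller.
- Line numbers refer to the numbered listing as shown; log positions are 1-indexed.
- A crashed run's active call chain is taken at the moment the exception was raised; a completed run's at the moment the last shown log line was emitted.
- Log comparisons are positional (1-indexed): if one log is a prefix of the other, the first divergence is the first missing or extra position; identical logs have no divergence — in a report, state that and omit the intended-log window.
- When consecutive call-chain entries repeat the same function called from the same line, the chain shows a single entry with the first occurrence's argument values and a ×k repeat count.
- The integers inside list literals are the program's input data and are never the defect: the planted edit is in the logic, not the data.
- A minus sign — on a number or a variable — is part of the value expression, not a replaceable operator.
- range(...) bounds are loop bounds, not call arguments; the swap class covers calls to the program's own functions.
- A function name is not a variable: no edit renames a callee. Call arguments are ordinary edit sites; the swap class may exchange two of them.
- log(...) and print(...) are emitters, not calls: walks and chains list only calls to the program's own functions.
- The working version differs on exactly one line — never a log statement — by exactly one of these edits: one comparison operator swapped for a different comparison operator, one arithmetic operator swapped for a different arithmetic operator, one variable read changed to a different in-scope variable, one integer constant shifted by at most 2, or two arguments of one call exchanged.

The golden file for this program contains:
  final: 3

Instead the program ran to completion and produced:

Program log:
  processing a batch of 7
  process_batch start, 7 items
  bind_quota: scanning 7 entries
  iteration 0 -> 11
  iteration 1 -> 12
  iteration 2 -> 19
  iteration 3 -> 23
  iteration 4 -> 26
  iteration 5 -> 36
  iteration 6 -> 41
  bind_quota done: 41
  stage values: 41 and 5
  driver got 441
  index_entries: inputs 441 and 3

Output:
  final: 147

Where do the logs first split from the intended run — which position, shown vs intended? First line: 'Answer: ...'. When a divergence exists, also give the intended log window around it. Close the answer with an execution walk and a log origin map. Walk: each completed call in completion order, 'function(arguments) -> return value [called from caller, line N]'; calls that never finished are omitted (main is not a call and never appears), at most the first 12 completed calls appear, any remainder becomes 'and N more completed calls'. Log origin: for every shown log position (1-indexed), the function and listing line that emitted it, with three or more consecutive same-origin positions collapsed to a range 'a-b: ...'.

Answer: position 13; shown 'driver got 441' vs intended 'driver got 9'.
Intended log window:
  11: bind_quota done: 41
  12: stage values: 41 and 5
  13: driver got 9
  14: index_entries: inputs 9 and 3
Execution walk:
  bind_quota([11, 1, 7, 4, 3, 10, 5]) -> 41  [called from process_batch, line 17]
  rank_cells(-1, 441) -> 441  [called from rank_cells, line 4]
  rank_cells(1, 440) -> 441  [called from rank_cells, line 4]
  rank_cells(3, 437) -> 441  [called from rank_cells, line 4]
  rank_cells(5, 432) -> 441  [called from rank_cells, line 4]
  rank_cells(7, 425) -> 441  [called from rank_cells, line 4]
  rank_cells(9, 416) -> 441  [called from rank_cells, line 4]
  rank_cells(11, 405) -> 441  [called from rank_cells, line 4]
  rank_cells(13, 392) -> 441  [called from rank_cells, line 4]
  rank_cells(15, 377) -> 441  [called from rank_cells, line 4]
  rank_cells(17, 360) -> 441  [called from rank_cells, line 4]
  rank_cells(19, 341) -> 441  [called from rank_cells, line 4]
  ... and 13 more completed calls
Log origins:
  1: from main, line 31
  2: from process_batch, line 16
  3: from bind_quota, line 7
  4-10: from bind_quota, line 11
  11: from bind_quota, line 12
  12: from process_batch, line 19
  13: from main, line 33
  14: from index_entries, line 23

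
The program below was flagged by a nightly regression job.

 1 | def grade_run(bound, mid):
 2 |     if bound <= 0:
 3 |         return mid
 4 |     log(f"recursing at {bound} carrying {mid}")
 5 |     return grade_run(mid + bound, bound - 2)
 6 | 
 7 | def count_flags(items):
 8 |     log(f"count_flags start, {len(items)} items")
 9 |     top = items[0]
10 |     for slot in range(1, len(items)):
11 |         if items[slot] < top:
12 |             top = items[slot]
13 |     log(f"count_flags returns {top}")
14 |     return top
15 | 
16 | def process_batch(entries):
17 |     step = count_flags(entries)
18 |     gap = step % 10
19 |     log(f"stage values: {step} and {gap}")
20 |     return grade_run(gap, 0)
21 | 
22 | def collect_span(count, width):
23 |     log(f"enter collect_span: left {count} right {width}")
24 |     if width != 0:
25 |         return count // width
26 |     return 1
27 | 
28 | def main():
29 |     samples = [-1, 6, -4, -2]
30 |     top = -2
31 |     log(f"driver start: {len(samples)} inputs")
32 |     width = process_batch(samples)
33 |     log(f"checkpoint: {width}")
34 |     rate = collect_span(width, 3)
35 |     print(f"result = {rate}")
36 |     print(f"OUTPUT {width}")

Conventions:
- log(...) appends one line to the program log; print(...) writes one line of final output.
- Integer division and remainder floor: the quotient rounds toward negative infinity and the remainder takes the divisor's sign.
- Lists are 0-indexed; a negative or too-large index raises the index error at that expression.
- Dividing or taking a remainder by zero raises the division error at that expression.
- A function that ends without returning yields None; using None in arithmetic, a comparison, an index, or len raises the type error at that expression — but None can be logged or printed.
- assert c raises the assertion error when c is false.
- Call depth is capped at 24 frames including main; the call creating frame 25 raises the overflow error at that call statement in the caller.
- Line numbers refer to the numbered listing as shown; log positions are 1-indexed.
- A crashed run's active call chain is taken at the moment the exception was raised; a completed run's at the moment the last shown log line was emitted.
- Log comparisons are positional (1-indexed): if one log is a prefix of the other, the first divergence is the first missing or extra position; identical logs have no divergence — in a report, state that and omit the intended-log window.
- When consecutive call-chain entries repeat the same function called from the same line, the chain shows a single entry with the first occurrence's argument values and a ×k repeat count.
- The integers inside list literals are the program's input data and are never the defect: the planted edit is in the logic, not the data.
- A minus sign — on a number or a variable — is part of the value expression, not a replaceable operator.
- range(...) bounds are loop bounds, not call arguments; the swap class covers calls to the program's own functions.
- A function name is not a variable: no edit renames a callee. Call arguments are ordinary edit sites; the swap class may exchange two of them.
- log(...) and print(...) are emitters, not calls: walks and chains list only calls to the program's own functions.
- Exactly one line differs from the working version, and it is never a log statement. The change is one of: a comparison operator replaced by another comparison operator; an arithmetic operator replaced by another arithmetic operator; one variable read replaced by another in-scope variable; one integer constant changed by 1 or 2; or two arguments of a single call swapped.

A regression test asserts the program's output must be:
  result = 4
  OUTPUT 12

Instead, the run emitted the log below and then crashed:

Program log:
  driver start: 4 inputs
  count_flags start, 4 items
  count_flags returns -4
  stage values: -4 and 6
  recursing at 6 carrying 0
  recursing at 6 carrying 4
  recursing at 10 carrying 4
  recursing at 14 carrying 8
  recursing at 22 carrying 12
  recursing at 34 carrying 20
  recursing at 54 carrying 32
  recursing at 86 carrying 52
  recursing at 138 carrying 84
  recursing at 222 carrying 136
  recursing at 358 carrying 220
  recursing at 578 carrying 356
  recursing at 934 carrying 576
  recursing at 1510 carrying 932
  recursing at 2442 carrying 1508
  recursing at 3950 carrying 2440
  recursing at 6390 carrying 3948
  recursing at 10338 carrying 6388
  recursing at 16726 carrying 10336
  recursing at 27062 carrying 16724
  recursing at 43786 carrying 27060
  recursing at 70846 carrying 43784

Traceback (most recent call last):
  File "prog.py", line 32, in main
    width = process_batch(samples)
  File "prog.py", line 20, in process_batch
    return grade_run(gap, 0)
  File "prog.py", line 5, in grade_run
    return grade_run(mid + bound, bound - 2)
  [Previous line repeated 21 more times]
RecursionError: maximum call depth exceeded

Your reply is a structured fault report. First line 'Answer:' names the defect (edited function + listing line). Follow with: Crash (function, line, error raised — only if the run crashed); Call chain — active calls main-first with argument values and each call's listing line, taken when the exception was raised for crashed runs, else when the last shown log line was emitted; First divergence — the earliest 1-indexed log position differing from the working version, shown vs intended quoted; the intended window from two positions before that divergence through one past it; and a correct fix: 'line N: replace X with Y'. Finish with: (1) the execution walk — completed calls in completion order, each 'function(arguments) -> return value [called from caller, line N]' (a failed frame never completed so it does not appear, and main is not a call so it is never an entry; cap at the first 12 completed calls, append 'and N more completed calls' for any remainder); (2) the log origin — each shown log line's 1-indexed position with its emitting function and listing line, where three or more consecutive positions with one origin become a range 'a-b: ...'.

Answer: the defect is in grade_run at line 5.
Core observation: At log position 6 the runs split — shown 'recursing at 6 carrying 4', but the working version logs 'recursing at 4 carrying 6'.
Crash: grade_run, line 5, RecursionError.
Call chain: main -> process_batch([-1, 6, -4, -2]) (called at line 32) -> grade_run(6, 0) (called at line 20) -> grade_run(6, 4) (called at line 5) ×21.
First divergence: position 6 — shown 'recursing at 6 carrying 4', intended 'recursing at 4 carrying 6'.
Intended log window:
  4: stage values: -4 and 6
  5: recursing at 6 carrying 0
  6: recursing at 4 carrying 6
  7: recursing at 2 carrying 10
Execution walk:
  count_flags([-1, 6, -4, -2]) -> -4  [called from process_batch, line 17]
Log line origins:
  1: logged in main at line 31
  2: logged in count_flags at line 8
  3: logged in count_flags at line 13
  4: logged in process_batch at line 19
  5-26: logged in grade_run at line 4
A correct fix: line 5: replace `grade_run(mid + bound, bound - 2)` with `grade_run(bound - 2, mid + bound)`.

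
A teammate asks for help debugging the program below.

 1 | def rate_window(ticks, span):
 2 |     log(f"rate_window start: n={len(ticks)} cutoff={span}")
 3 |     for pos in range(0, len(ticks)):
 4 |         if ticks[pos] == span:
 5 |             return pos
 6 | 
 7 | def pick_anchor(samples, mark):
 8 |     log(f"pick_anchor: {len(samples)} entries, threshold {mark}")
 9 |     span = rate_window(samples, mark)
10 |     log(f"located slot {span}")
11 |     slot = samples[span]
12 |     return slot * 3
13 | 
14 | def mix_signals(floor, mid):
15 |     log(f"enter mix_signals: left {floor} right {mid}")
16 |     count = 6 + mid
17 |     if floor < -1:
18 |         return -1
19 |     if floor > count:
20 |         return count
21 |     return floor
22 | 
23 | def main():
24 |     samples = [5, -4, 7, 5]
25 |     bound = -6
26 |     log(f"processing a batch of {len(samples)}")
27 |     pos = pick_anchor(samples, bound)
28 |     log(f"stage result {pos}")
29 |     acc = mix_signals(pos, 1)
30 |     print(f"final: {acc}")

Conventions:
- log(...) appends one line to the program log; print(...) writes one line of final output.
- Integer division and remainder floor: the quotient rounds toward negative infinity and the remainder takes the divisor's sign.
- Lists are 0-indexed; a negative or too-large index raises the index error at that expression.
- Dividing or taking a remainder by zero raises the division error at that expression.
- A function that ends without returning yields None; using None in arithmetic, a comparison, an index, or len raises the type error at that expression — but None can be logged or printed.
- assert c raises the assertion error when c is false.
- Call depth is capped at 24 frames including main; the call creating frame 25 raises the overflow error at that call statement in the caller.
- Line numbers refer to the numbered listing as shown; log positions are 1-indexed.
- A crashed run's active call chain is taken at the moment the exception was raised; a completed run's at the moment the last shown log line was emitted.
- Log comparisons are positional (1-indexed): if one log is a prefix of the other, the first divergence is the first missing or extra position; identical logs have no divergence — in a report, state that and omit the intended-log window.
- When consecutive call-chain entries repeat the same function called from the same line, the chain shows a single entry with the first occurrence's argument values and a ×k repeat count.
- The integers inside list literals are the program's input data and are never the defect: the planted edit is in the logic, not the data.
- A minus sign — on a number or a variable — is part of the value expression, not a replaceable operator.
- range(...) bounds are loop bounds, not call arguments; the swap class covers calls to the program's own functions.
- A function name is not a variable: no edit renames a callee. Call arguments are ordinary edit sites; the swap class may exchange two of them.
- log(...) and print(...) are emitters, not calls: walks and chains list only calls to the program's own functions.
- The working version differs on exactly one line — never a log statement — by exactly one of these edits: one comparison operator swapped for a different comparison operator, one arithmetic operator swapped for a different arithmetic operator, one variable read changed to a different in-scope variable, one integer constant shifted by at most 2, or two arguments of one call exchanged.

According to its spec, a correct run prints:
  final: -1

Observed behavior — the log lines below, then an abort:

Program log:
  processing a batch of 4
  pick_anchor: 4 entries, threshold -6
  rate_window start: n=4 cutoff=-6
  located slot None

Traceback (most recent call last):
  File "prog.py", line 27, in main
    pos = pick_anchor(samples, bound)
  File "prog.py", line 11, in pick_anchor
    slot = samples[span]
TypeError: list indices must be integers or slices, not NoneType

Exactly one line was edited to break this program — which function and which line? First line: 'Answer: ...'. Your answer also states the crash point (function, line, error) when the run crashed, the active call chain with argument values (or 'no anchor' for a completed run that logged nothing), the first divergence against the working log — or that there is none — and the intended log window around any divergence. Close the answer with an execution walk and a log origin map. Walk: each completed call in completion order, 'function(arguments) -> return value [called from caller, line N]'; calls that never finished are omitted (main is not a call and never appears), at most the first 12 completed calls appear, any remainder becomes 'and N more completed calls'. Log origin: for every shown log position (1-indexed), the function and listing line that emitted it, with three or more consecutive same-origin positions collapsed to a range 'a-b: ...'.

Answer: the defect is in main at line 25.
Key fact: Position 2 is the first bad log line: 'pick_anchor: 4 entries, threshold -6' should read 'pick_anchor: 4 entries, threshold -4'.
Crash: pick_anchor, line 11, TypeError.
Call chain: main -> pick_anchor([5, -4, 7, 5], -6) (called at line 27).
First divergence: position 2 — shown 'pick_anchor: 4 entries, threshold -6', intended 'pick_anchor: 4 entries, threshold -4'.
Intended log window:
  1: processing a batch of 4
  2: pick_anchor: 4 entries, threshold -4
  3: rate_window start: n=4 cutoff=-4
Execution walk:
  rate_window([5, -4, 7, 5], -6) -> None  [called from pick_anchor, line 9]
Log origin:
  1: from main, line 26
  2: from pick_anchor, line 8
  3: from rate_window, line 2
  4: from pick_anchor, line 10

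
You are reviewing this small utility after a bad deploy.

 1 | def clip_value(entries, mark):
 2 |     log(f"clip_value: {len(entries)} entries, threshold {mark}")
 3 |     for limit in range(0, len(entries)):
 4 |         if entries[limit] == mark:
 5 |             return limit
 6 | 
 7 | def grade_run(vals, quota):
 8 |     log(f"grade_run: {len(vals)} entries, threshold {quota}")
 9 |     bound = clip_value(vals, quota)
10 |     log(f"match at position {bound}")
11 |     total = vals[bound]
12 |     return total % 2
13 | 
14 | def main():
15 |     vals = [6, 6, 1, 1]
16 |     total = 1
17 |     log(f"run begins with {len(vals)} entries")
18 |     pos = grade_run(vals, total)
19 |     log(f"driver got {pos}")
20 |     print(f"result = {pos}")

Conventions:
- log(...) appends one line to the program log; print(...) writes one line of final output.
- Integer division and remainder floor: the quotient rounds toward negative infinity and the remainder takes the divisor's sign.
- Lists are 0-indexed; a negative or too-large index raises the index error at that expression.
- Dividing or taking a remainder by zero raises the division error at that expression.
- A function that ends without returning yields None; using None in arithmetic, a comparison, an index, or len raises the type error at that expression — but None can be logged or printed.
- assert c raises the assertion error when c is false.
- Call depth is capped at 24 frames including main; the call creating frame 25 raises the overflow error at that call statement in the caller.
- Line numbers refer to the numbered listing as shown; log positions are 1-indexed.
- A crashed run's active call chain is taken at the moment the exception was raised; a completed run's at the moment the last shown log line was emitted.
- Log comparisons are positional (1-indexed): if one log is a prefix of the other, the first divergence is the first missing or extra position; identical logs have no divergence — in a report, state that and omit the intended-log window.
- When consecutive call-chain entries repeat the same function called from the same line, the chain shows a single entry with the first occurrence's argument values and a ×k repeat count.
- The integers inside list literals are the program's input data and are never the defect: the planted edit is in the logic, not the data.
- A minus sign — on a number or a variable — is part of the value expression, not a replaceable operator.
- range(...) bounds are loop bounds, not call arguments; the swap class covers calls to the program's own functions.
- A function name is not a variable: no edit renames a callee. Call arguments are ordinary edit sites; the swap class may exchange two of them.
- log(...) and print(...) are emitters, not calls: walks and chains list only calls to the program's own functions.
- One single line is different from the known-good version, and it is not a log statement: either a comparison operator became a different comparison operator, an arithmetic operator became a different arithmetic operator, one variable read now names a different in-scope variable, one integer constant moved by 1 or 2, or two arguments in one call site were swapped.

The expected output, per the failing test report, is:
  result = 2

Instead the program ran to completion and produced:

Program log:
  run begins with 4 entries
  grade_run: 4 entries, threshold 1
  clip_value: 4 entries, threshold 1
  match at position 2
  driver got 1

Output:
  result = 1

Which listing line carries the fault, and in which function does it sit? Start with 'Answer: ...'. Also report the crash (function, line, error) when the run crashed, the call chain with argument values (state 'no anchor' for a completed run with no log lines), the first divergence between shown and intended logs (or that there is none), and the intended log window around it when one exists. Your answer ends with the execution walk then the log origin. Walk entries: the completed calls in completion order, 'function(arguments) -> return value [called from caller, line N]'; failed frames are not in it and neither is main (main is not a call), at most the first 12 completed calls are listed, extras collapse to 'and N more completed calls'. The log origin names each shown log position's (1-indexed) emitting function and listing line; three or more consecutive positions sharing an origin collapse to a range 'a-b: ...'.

Answer: the defect is in grade_run at line 12.
Key fact: At log position 5 the runs split — shown 'driver got 1', but the working version logs 'driver got 2'.
Call chain: main.
First divergence: at position 5 the run shows 'driver got 1' where the working version logs 'driver got 2'.
Intended log window:
  3: clip_value: 4 entries, threshold 1
  4: match at position 2
  5: driver got 2
Execution walk:
  clip_value([6, 6, 1, 1], 1) -> 2  [called from grade_run, line 9]
  grade_run([6, 6, 1, 1], 1) -> 1  [called from main, line 18]
Origin of each log line:
  1 — main, line 17
  2 — grade_run, line 8
  3 — clip_value, line 2
  4 — grade_run, line 10
  5 — main, line 19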